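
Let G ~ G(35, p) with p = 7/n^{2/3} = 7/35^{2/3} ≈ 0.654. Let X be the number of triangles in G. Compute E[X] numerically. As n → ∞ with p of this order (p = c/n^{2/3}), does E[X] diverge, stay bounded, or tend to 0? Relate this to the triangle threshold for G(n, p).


Number of potential triangles: C(35, 3) = 6545.
Each occurs with probability p³ ≈ (0.654)³ ≈ 2.80000e-01.
By linearity: E[X] = C(35, 3)·p³ ≈ 6545 · 2.80000e-01 ≈ 1832.600.
Since α = 2/3 < 1, p = c/n^{2/3} ≫ 1/n is above the triangle threshold p ~ 1/n. Asymptotically E[X] ~ (c³/6)·n^{3(1−α)} = (7³/6)·n^{1} → ∞; triangles are abundant w.h.p.

E[X] ≈ 1832.600; in regime p = Θ(1/n^{2/3}) E[X] diverges (above the triangle threshold p ~ 1/n).


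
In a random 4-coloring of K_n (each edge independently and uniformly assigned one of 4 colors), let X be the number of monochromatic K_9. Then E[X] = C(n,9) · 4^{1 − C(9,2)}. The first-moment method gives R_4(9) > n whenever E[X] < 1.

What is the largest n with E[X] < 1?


We need C(n, 9) · 4^{1 − 36} < 1, i.e. C(n, 9) < 4^{36 − 1} = 1180591620717411303424.
Check values of n near the boundary:
  n = 909: C(909, 9) = 1122169012923711463931; 1122169012923711463931 < 1180591620717411303424? YES
  n = 910: C(910, 9) = 1133378248346922788210; 1133378248346922788210 < 1180591620717411303424? YES
  n = 911: C(911, 9) = 1144686900492291197405; 1144686900492291197405 < 1180591620717411303424? YES
  n = 912: C(912, 9) = 1156095740032081475120; 1156095740032081475120 < 1180591620717411303424? YES
  n = 913: C(913, 9) = 1167605542753639808390; 1167605542753639808390 < 1180591620717411303424? YES
  n = 914: C(914, 9) = 1179217089587653905932; 1179217089587653905932 < 1180591620717411303424? YES
  n = 915: C(915, 9) = 1190931166636537885130; 1190931166636537885130 < 1180591620717411303424? NO
The largest n with C(n, 9) < 1180591620717411303424 is n = 914 (where E[X] = 294804272396913476483/295147905179352825856 ≈ 0.998836). Hence R_4(9) > 914, i.e. R_4(9) ≥ 915.

Largest n = 914; hence R_4(9) > 914.


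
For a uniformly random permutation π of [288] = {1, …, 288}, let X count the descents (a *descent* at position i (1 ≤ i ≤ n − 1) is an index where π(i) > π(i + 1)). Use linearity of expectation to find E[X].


Write X = Σ X_I over i = 1, …, 287, with X_I the indicator of one descent.
There are 287 indicators.
For each fixed i, the pair (π(i), π(i+1)) is a uniformly random ordered pair of distinct values from {1, …, 288}; by symmetry P[π(i) > π(i+1)] = 1/2.
By linearity: E[X] = 287 · (1/2) = (288 − 1) · (1/2) = 287/2 ≈ 143.500.

E[X] = 287/2 = 143.500.


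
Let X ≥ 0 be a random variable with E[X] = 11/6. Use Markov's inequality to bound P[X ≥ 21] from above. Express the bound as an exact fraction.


μ = E[X] = 11/6, a = 21.
Markov: P[X ≥ 21] ≤ μ/a = (11/6)/21 = 11/126.
Numerically: ≈ 0.087302.
(Since a = 21 > μ = 1.833333, the bound 11/126 is < 1 and informative.)

P[X ≥ 21] ≤ 11/126 ≈ 0.087302.


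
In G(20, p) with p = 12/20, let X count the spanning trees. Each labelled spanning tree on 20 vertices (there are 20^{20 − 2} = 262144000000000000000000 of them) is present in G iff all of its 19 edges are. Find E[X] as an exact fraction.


K_20 has 20^{20 − 2} = 262144000000000000000000 labelled spanning trees.
For each such spanning tree H, let X_H = 1 if all 19 edges of H are present in G. Then P[X_H = 1] = p^{19} = (3/5)^{19} = 1162261467/19073486328125.
By linearity of expectation: E[X] = Σ_H E[X_H] = 262144000000000000000000 · p^{19} = 262144000000000000000000 · 1162261467/19073486328125 = 79869999842655731712/5.
Numerically: E[X] ≈ 1.5974e+19.

E[X] = 262144000000000000000000 · (3/5)^{19} = 79869999842655731712/5 ≈ 1.5974e+19.


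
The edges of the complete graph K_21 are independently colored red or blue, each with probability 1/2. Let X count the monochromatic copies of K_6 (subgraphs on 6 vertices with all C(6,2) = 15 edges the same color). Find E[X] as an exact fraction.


Let X = Σ_S X_S over the C(21, 6) = 54264 subsets S of size 6, where X_S = 1 if the K_6 on S is monochromatic.
For a fixed S, the K_6 on S has C(6, 2) = 15 edges. P[all 15 edges red] = (1/2)^15, and likewise for blue, so P[monochromatic] = 2·(1/2)^15 = 2^{1 − 15} = 1/16384.
By linearity of expectation: E[X] = C(21, 6) · 2^{1 − 15} = 54264 · 1/16384 = 6783/2048.
Numerically: E[X] ≈ 3.31201.

E[X] = C(21,6)·2^(1−C(6,2)) = 6783/2048 ≈ 3.31201.


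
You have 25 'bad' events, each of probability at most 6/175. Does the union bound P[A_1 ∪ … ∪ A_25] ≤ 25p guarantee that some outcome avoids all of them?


Union bound: P[∪_{i=1}^{25} A_i] ≤ Σ_i P[A_i] ≤ 25·p = 25·(6/175) = 6/7.
Numerically: 6/7 ≈ 0.8571.
Is 6/7 < 1? YES.
Since P[∪ A_i] ≤ 6/7 < 1, the complement has P[∩ A_i^c] ≥ 1 − 6/7 = 1/7 > 0, so some outcome avoids every A_i.

25·p = 6/7 ≈ 0.8571; existence CERTIFIED by the union bound.


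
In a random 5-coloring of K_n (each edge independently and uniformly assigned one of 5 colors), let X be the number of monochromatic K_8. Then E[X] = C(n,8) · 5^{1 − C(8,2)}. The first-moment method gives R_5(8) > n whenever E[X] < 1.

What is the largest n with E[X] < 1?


We need C(n, 8) · 5^{1 − 28} < 1, i.e. C(n, 8) < 5^{28 − 1} = 7450580596923828125.
Check values of n near the boundary:
  n = 862: C(862, 8) = 7317951015318931845; 7317951015318931845 < 7450580596923828125? YES
  n = 863: C(863, 8) = 7386423071602617757; 7386423071602617757 < 7450580596923828125? YES
  n = 864: C(864, 8) = 7455455062926006708; 7455455062926006708 < 7450580596923828125? NO
The largest n with C(n, 8) < 7450580596923828125 is n = 863 (where E[X] = 7386423071602617757/7450580596923828125 ≈ 0.991389). Hence R_5(8) > 863, i.e. R_5(8) ≥ 864.

Largest n = 863; hence R_5(8) > 863.


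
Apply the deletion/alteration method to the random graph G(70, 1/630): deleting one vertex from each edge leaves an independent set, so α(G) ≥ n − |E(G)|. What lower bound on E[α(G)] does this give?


E[|E(G)|] = C(70, 2)·p = 2415 · (1/630) = 23/6.
E[α(G)] ≥ n − E[|E(G)|] = 70 − 23/6 = 397/6.
Numerically: ≈ 66.167.
(This is only a lower bound; the true E[α(G)] may be larger.)

E[α(G)] ≥ 397/6 ≈ 66.167.


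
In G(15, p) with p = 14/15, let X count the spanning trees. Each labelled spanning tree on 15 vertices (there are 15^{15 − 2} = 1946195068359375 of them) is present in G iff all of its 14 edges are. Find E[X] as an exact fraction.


K_15 has 15^{15 − 2} = 1946195068359375 labelled spanning trees.
For each such spanning tree H, let X_H = 1 if all 14 edges of H are present in G. Then P[X_H = 1] = p^{14} = (14/15)^{14} = 11112006825558016/29192926025390625.
By linearity of expectation: E[X] = Σ_H E[X_H] = 1946195068359375 · p^{14} = 1946195068359375 · 11112006825558016/29192926025390625 = 11112006825558016/15.
Numerically: E[X] ≈ 7.408e+14.

E[X] = 1946195068359375 · (14/15)^{14} = 11112006825558016/15 ≈ 7.408e+14.


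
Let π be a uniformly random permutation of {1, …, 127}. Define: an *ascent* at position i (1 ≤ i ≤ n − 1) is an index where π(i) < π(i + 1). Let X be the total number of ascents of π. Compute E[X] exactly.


Write X = Σ X_I over i = 1, …, 126, with X_I the indicator of one ascent.
There are 126 indicators.
For each fixed i, the pair (π(i), π(i+1)) is a uniformly random ordered pair of distinct values from {1, …, 127}; by symmetry P[π(i) < π(i+1)] = 1/2.
By linearity: E[X] = 126 · (1/2) = (127 − 1) · (1/2) = 63 ≈ 63.0000.

E[X] = 63 = 63.0000.


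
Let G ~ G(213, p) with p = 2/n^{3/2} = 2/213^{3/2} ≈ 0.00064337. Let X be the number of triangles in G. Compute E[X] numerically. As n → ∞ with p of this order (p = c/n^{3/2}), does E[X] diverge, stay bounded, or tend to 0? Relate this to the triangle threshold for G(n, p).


Number of potential triangles: C(213, 3) = 1587986.
Each occurs with probability p³ ≈ (0.00064337)³ ≈ 2.66306503e-10.
By linearity: E[X] = C(213, 3)·p³ ≈ 1587986 · 2.66306503e-10 ≈ 0.000423.
Since α = 3/2 > 1, p = c/n^{3/2} = o(1/n) is below the triangle threshold p ~ 1/n. Asymptotically E[X] ~ (c³/6)·n^{3(1−α)} = (2³/6)·n^{-1.5} → 0, so by Markov's inequality G has no triangles w.h.p.

E[X] ≈ 0.000423; in regime p = Θ(1/n^{3/2}) E[X] tends to 0 (below the triangle threshold p ~ 1/n).


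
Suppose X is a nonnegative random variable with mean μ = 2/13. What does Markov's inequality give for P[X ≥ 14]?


μ = E[X] = 2/13, a = 14.
Markov: P[X ≥ 14] ≤ μ/a = (2/13)/14 = 1/91.
Numerically: ≈ 0.010989.
(Since a = 14 > μ = 0.153846, the bound 1/91 is < 1 and informative.)

P[X ≥ 14] ≤ 1/91 ≈ 0.010989.


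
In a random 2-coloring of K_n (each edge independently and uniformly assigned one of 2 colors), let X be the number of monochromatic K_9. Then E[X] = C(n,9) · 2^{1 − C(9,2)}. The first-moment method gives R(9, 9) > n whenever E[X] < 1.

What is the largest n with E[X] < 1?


We need C(n, 9) · 2^{1 − 36} < 1, i.e. C(n, 9) < 2^{36 − 1} = 34359738368.
Check values of n near the boundary:
  n = 61: C(61, 9) = 17341763505; 17341763505 < 34359738368? YES
  n = 62: C(62, 9) = 20286591270; 20286591270 < 34359738368? YES
  n = 63: C(63, 9) = 23667689815; 23667689815 < 34359738368? YES
  n = 64: C(64, 9) = 27540584512; 27540584512 < 34359738368? YES
  n = 65: C(65, 9) = 31966749880; 31966749880 < 34359738368? YES
  n = 66: C(66, 9) = 37014131440; 37014131440 < 34359738368? NO
  n = 67: C(67, 9) = 42757703560; 42757703560 < 34359738368? NO
  n = 68: C(68, 9) = 49280065120; 49280065120 < 34359738368? NO
The largest n with C(n, 9) < 34359738368 is n = 65 (where E[X] = 3995843735/4294967296 ≈ 0.9303549). Hence R(9, 9) > 65, i.e. R(9, 9) ≥ 66.

Largest n = 65; hence R(9, 9) > 65.


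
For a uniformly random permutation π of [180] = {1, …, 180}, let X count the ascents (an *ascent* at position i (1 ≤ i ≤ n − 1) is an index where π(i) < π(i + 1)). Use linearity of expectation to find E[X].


Write X = Σ X_I over i = 1, …, 179, with X_I the indicator of one ascent.
There are 179 indicators.
For each fixed i, the pair (π(i), π(i+1)) is a uniformly random ordered pair of distinct values from {1, …, 180}; by symmetry P[π(i) < π(i+1)] = 1/2.
By linearity: E[X] = 179 · (1/2) = (180 − 1) · (1/2) = 179/2 ≈ 89.500.

E[X] = 179/2 = 89.500.


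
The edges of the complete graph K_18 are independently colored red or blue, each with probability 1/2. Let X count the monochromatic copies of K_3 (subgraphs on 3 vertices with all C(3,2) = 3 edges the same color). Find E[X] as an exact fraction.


Let X = Σ_S X_S over the C(18, 3) = 816 subsets S of size 3, where X_S = 1 if the K_3 on S is monochromatic.
For a fixed S, the K_3 on S has C(3, 2) = 3 edges. P[all 3 edges red] = (1/2)^3, and likewise for blue, so P[monochromatic] = 2·(1/2)^3 = 2^{1 − 3} = 1/4.
Summing: E[X] = C(18, 3) · 2^{1 − 3} = 816 · 1/4 = 204.
Numerically: E[X] ≈ 204.000000.

E[X] = C(18,3)·2^(1−C(3,2)) = 204 ≈ 204.000000.


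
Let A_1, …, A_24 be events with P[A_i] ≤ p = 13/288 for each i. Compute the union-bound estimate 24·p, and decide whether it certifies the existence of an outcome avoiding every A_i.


Union bound: P[∪_{i=1}^{24} A_i] ≤ Σ_i P[A_i] ≤ 24·p = 24·(13/288) = 13/12.
Numerically: 13/12 ≈ 1.083333.
Is 13/12 < 1? NO.
Since the bound 13/12 is ≥ 1, the union bound is uninformative here; it does NOT by itself certify existence.

24·p = 13/12 ≈ 1.083333; existence NOT certified by the union bound.


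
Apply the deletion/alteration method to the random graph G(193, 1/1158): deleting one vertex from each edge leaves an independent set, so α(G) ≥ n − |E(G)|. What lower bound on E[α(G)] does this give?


E[|E(G)|] = C(193, 2)·p = 18528 · (1/1158) = 16.
E[α(G)] ≥ n − E[|E(G)|] = 193 − 16 = 177.
Numerically: ≈ 177.0000.
(This is only a lower bound; the true E[α(G)] may be larger.)

E[α(G)] ≥ 177 ≈ 177.0000.


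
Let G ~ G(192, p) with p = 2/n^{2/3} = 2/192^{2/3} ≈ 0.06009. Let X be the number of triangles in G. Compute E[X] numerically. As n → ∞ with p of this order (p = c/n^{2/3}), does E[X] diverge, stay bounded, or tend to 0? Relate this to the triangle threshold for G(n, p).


Number of potential triangles: C(192, 3) = 1161280.
Each occurs with probability p³ ≈ (0.06009)³ ≈ 2.170139e-04.
By linearity: E[X] = C(192, 3)·p³ ≈ 1161280 · 2.170139e-04 ≈ 252.0139.
Since α = 2/3 < 1, p = c/n^{2/3} ≫ 1/n is above the triangle threshold p ~ 1/n. Asymptotically E[X] ~ (c³/6)·n^{3(1−α)} = (2³/6)·n^{1} → ∞; triangles are abundant w.h.p.

E[X] ≈ 252.0139; in regime p = Θ(1/n^{2/3}) E[X] diverges (above the triangle threshold p ~ 1/n).


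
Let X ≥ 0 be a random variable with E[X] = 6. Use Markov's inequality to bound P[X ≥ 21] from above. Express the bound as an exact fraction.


μ = E[X] = 6, a = 21.
Markov: P[X ≥ 21] ≤ μ/a = (6)/21 = 2/7.
Numerically: ≈ 0.285714.
(Since a = 21 > μ = 6.000000, the bound 2/7 is < 1 and informative.)

P[X ≥ 21] ≤ 2/7 ≈ 0.285714.


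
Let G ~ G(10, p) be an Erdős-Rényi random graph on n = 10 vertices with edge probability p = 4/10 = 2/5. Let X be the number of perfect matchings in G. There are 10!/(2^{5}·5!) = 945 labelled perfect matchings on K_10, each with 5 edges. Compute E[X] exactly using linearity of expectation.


K_10 has 10!/(2^{5}·5!) = 945 labelled perfect matchings.
For each such perfect matching H, let X_H = 1 if all 5 edges of H are present in G. Then P[X_H = 1] = p^{5} = (2/5)^{5} = 32/3125.
By linearity: E[X] = Σ_H E[X_H] = 945 · p^{5} = 945 · 32/3125 = 6048/625.
Numerically: E[X] ≈ 9.6768.

E[X] = 945 · (2/5)^{5} = 6048/625 ≈ 9.6768.


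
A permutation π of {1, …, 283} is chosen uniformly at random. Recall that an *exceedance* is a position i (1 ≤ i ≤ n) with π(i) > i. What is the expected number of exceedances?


Write X = Σ_{i=1}^{283} X_i, where X_i = 1_{π(i) > i}.
For each fixed i, π(i) is uniform over {1, …, 283} (marginal of a uniform permutation), so P[π(i) > i] = (n − i)/n. Summing: Σ_{i=1}^{283} (n − i)/n = (0 + 1 + … + 282)/283 = 283(283 − 1)/(2·283) = (283 − 1)/2.
Hence E[X] = Σ_{i=1}^{283} (283 − i)/283 = 141 ≈ 141.000000.

E[X] = 141 = 141.000000.


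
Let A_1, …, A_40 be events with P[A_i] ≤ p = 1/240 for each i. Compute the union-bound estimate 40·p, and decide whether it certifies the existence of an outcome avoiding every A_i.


Union bound: P[∪_{i=1}^{40} A_i] ≤ Σ_i P[A_i] ≤ 40·p = 40·(1/240) = 1/6.
Numerically: 1/6 ≈ 0.1667.
Is 1/6 < 1? YES.
Since P[∪ A_i] ≤ 1/6 < 1, the complement has P[∩ A_i^c] ≥ 1 − 1/6 = 5/6 > 0, so some outcome avoids every A_i.

40·p = 1/6 ≈ 0.1667; existence CERTIFIED by the union bound.


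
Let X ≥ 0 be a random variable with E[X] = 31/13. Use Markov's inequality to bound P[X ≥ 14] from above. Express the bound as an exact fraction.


μ = E[X] = 31/13, a = 14.
Markov: P[X ≥ 14] ≤ μ/a = (31/13)/14 = 31/182.
Numerically: ≈ 0.17033.
(Since a = 14 > μ = 2.38462, the bound 31/182 is < 1 and informative.)

P[X ≥ 14] ≤ 31/182 ≈ 0.17033.


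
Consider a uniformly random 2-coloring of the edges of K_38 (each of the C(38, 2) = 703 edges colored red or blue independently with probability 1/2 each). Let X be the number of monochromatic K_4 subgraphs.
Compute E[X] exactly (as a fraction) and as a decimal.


Let X = Σ_S X_S over the C(38, 4) = 73815 subsets S of size 4, where X_S = 1 if the K_4 on S is monochromatic.
For a fixed S, the K_4 on S has C(4, 2) = 6 edges. P[all 6 edges red] = (1/2)^6, and likewise for blue, so P[monochromatic] = 2·(1/2)^6 = 2^{1 − 6} = 1/32.
By linearity: E[X] = C(38, 4) · 2^{1 − 6} = 73815 · 1/32 = 73815/32.
Numerically: E[X] ≈ 2306.718750.

E[X] = C(38,4)·2^(1−C(4,2)) = 73815/32 ≈ 2306.718750.


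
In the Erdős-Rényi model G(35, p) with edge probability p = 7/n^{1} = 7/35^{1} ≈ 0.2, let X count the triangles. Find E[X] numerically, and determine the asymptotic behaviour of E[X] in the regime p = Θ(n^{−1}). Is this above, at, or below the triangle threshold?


Number of potential triangles: C(35, 3) = 6545.
Each occurs with probability p³ ≈ (0.2)³ ≈ 8.00000000e-03.
By linearity: E[X] = C(35, 3)·p³ ≈ 6545 · 8.00000000e-03 ≈ 52.360000.
Here α = 1, so p = 7/n is exactly at the triangle threshold p ~ 1/n. Asymptotically E[X] → c³/6 = 7³/6 = 343/6 ≈ 57.166667, a bounded constant. In this regime the triangle count is asymptotically Poisson(c³/6).

E[X] ≈ 52.360000; in regime p = Θ(1/n^{1}) E[X] stays bounded (at the triangle threshold p ~ 1/n).


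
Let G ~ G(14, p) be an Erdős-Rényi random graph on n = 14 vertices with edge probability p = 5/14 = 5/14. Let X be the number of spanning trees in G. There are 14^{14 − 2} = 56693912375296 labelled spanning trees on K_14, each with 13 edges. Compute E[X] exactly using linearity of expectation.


K_14 has 14^{14 − 2} = 56693912375296 labelled spanning trees.
For each such spanning tree H, let X_H = 1 if all 13 edges of H are present in G. Then P[X_H = 1] = p^{13} = (5/14)^{13} = 1220703125/793714773254144.
By linearity of expectation: E[X] = Σ_H E[X_H] = 56693912375296 · p^{13} = 56693912375296 · 1220703125/793714773254144 = 1220703125/14.
Numerically: E[X] ≈ 8.719e+07.

E[X] = 56693912375296 · (5/14)^{13} = 1220703125/14 ≈ 8.719e+07.


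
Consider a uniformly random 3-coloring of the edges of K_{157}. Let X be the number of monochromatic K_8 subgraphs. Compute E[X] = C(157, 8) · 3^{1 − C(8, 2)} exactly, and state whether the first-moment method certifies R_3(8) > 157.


E[X] = C(157, 8) · 3^{1 − 28} = 7637643295425 · 3^{−27} = 7637643295425/7625597484987.
As a reduced fraction: E[X] = 848627032825/847288609443 ≈ 1.002.
Is E[X] < 1? NO.
Since E[X] ≥ 1, the first-moment bound is inconclusive at n = 157; it does NOT by itself certify R_3(8) > 157.

E[X] = 848627032825/847288609443 ≈ 1.002; E[X] ≥ 1; first-moment method inconclusive here.


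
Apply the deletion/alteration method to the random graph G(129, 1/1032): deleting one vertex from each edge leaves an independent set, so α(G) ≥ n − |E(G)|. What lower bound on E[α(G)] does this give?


E[|E(G)|] = C(129, 2)·p = 8256 · (1/1032) = 8.
E[α(G)] ≥ n − E[|E(G)|] = 129 − 8 = 121.
Numerically: ≈ 121.000000.
(This is only a lower bound; the true E[α(G)] may be larger.)

E[α(G)] ≥ 121 ≈ 121.000000.


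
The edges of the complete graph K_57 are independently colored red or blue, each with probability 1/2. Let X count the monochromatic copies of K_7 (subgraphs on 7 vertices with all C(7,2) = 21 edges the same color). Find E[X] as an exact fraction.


Let X = Σ_S X_S over the C(57, 7) = 264385836 subsets S of size 7, where X_S = 1 if the K_7 on S is monochromatic.
For a fixed S, the K_7 on S has C(7, 2) = 21 edges. P[all 21 edges red] = (1/2)^21, and likewise for blue, so P[monochromatic] = 2·(1/2)^21 = 2^{1 − 21} = 1/1048576.
By linearity of expectation: E[X] = C(57, 7) · 2^{1 − 21} = 264385836 · 1/1048576 = 66096459/262144.
Numerically: E[X] ≈ 252.137981.

E[X] = C(57,7)·2^(1−C(7,2)) = 66096459/262144 ≈ 252.137981.


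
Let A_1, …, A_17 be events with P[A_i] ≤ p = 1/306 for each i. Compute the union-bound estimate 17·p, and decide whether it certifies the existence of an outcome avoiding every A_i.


Union bound: P[∪_{i=1}^{17} A_i] ≤ Σ_i P[A_i] ≤ 17·p = 17·(1/306) = 1/18.
Numerically: 1/18 ≈ 0.0555556.
Is 1/18 < 1? YES.
Since P[∪ A_i] ≤ 1/18 < 1, the complement has P[∩ A_i^c] ≥ 1 − 1/18 = 17/18 > 0, so some outcome avoids every A_i.

17·p = 1/18 ≈ 0.0555556; existence CERTIFIED by the union bound.


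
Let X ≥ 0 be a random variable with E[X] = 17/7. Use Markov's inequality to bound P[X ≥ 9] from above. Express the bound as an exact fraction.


μ = E[X] = 17/7, a = 9.
Markov: P[X ≥ 9] ≤ μ/a = (17/7)/9 = 17/63.
Numerically: ≈ 0.2698.
(Since a = 9 > μ = 2.4286, the bound 17/63 is < 1 and informative.)

P[X ≥ 9] ≤ 17/63 ≈ 0.2698.


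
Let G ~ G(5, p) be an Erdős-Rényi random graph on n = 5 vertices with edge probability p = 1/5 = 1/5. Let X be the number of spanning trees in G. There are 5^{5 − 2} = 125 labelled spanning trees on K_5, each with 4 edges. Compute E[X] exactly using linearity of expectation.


K_5 has 5^{5 − 2} = 125 labelled spanning trees.
For each such spanning tree H, let X_H = 1 if all 4 edges of H are present in G. Then P[X_H = 1] = p^{4} = (1/5)^{4} = 1/625.
By linearity of expectation: E[X] = Σ_H E[X_H] = 125 · p^{4} = 125 · 1/625 = 1/5.
Numerically: E[X] ≈ 0.2.

E[X] = 125 · (1/5)^{4} = 1/5 ≈ 0.2.


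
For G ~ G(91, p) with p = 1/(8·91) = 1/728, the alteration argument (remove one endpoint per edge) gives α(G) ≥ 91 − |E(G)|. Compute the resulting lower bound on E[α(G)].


E[|E(G)|] = C(91, 2)·p = 4095 · (1/728) = 45/8.
E[α(G)] ≥ n − E[|E(G)|] = 91 − 45/8 = 683/8.
Numerically: ≈ 85.375.
(This is only a lower bound; the true E[α(G)] may be larger.)

E[α(G)] ≥ 683/8 ≈ 85.375.


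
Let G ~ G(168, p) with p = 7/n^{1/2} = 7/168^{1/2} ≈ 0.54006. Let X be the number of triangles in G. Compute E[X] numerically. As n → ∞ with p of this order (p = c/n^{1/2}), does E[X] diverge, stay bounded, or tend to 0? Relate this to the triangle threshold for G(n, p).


Number of potential triangles: C(168, 3) = 776216.
Each occurs with probability p³ ≈ (0.54006)³ ≈ 1.5751800e-01.
By linearity: E[X] = C(168, 3)·p³ ≈ 776216 · 1.5751800e-01 ≈ 122267.99428.
Since α = 1/2 < 1, p = c/n^{1/2} ≫ 1/n is above the triangle threshold p ~ 1/n. Asymptotically E[X] ~ (c³/6)·n^{3(1−α)} = (7³/6)·n^{1.5} → ∞; triangles are abundant w.h.p.

E[X] ≈ 122267.99428; in regime p = Θ(1/n^{1/2}) E[X] diverges (above the triangle threshold p ~ 1/n).


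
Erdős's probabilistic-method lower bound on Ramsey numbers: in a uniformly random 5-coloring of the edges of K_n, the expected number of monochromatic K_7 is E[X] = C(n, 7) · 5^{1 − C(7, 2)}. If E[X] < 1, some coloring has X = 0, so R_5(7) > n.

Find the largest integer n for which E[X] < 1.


We need C(n, 7) · 5^{1 − 21} < 1, i.e. C(n, 7) < 5^{21 − 1} = 95367431640625.
Check values of n near the boundary:
  n = 336: C(336, 7) = 90079147136880; 90079147136880 < 95367431640625? YES
  n = 337: C(337, 7) = 91989916924632; 91989916924632 < 95367431640625? YES
  n = 338: C(338, 7) = 93935323022736; 93935323022736 < 95367431640625? YES
  n = 339: C(339, 7) = 95915887062372; 95915887062372 < 95367431640625? NO
  n = 340: C(340, 7) = 97932136940560; 97932136940560 < 95367431640625? NO
The largest n with C(n, 7) < 95367431640625 is n = 338 (where E[X] = 93935323022736/95367431640625 ≈ 0.9849833). Hence R_5(7) > 338, i.e. R_5(7) ≥ 339.

Largest n = 338; hence R_5(7) > 338.


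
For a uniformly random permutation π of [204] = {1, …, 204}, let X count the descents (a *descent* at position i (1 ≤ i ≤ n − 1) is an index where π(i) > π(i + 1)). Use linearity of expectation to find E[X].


Write X = Σ X_I over i = 1, …, 203, with X_I the indicator of one descent.
There are 203 indicators.
For each fixed i, the pair (π(i), π(i+1)) is a uniformly random ordered pair of distinct values from {1, …, 204}; by symmetry P[π(i) > π(i+1)] = 1/2.
By linearity: E[X] = 203 · (1/2) = (204 − 1) · (1/2) = 203/2 ≈ 101.50000.

E[X] = 203/2 = 101.50000.


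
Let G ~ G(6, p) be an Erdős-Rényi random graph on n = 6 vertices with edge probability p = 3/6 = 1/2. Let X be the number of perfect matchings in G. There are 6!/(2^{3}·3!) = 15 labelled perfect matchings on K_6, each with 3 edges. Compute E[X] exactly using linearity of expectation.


K_6 has 6!/(2^{3}·3!) = 15 labelled perfect matchings.
For each such perfect matching H, let X_H = 1 if all 3 edges of H are present in G. Then P[X_H = 1] = p^{3} = (1/2)^{3} = 1/8.
By linearity: E[X] = Σ_H E[X_H] = 15 · p^{3} = 15 · 1/8 = 15/8.
Numerically: E[X] ≈ 1.875.

E[X] = 15 · (1/2)^{3} = 15/8 ≈ 1.875.


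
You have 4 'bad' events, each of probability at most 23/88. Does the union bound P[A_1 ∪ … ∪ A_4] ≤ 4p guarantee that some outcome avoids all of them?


Union bound: P[∪_{i=1}^{4} A_i] ≤ Σ_i P[A_i] ≤ 4·p = 4·(23/88) = 23/22.
Numerically: 23/22 ≈ 1.045455.
Is 23/22 < 1? NO.
Since the bound 23/22 is ≥ 1, the union bound is uninformative here; it does NOT by itself certify existence.

4·p = 23/22 ≈ 1.045455; existence NOT certified by the union bound.


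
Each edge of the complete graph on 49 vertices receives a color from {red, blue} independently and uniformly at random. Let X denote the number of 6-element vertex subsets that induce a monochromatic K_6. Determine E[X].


Let X = Σ_S X_S over the C(49, 6) = 13983816 subsets S of size 6, where X_S = 1 if the K_6 on S is monochromatic.
For a fixed S, the K_6 on S has C(6, 2) = 15 edges. P[all 15 edges red] = (1/2)^15, and likewise for blue, so P[monochromatic] = 2·(1/2)^15 = 2^{1 − 15} = 1/16384.
By linearity of expectation: E[X] = C(49, 6) · 2^{1 − 15} = 13983816 · 1/16384 = 1747977/2048.
Numerically: E[X] ≈ 853.50439.

E[X] = C(49,6)·2^(1−C(6,2)) = 1747977/2048 ≈ 853.50439.


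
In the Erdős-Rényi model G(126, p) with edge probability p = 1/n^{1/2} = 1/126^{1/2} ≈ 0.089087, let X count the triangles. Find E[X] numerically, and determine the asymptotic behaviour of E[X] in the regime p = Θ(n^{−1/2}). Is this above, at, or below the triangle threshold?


Number of potential triangles: C(126, 3) = 325500.
Each occurs with probability p³ ≈ (0.089087)³ ≈ 7.0704032e-04.
By linearity: E[X] = C(126, 3)·p³ ≈ 325500 · 7.0704032e-04 ≈ 230.14162.
Since α = 1/2 < 1, p = c/n^{1/2} ≫ 1/n is above the triangle threshold p ~ 1/n. Asymptotically E[X] ~ (c³/6)·n^{3(1−α)} = (1³/6)·n^{1.5} → ∞; triangles are abundant w.h.p.

E[X] ≈ 230.14162; in regime p = Θ(1/n^{1/2}) E[X] diverges (above the triangle threshold p ~ 1/n).


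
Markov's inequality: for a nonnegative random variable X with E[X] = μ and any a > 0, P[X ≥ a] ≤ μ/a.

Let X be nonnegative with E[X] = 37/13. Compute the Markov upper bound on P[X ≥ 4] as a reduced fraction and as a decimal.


μ = E[X] = 37/13, a = 4.
Markov: P[X ≥ 4] ≤ μ/a = (37/13)/4 = 37/52.
Numerically: ≈ 0.7115.
(Since a = 4 > μ = 2.8462, the bound 37/52 is < 1 and informative.)

P[X ≥ 4] ≤ 37/52 ≈ 0.7115.


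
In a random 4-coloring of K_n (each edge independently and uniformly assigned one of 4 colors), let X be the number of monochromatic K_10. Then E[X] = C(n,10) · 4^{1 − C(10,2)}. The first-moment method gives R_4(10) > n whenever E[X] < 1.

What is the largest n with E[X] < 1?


We need C(n, 10) · 4^{1 − 45} < 1, i.e. C(n, 10) < 4^{45 − 1} = 309485009821345068724781056.
Check values of n near the boundary:
  n = 2017: C(2017, 10) = 300324964434452596180990448; 300324964434452596180990448 < 309485009821345068724781056? YES
  n = 2018: C(2018, 10) = 301820606687612220663963508; 301820606687612220663963508 < 309485009821345068724781056? YES
  n = 2019: C(2019, 10) = 303322949179835278009229628; 303322949179835278009229628 < 309485009821345068724781056? YES
  n = 2020: C(2020, 10) = 304832018578739931133653656; 304832018578739931133653656 < 309485009821345068724781056? YES
  n = 2021: C(2021, 10) = 306347841644770462864800616; 306347841644770462864800616 < 309485009821345068724781056? YES
  n = 2022: C(2022, 10) = 307870445231474093395937796; 307870445231474093395937796 < 309485009821345068724781056? YES
  n = 2023: C(2023, 10) = 309399856285778485315440716; 309399856285778485315440716 < 309485009821345068724781056? YES
  n = 2024: C(2024, 10) = 310936101848269937576192656; 310936101848269937576192656 < 309485009821345068724781056? NO
The largest n with C(n, 10) < 309485009821345068724781056 is n = 2023 (where E[X] = 77349964071444621328860179/77371252455336267181195264 ≈ 0.999725). Hence R_4(10) > 2023, i.e. R_4(10) ≥ 2024.

Largest n = 2023; hence R_4(10) > 2023.


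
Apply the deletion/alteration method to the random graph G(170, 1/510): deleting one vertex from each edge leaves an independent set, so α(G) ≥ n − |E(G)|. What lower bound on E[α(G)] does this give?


E[|E(G)|] = C(170, 2)·p = 14365 · (1/510) = 169/6.
E[α(G)] ≥ n − E[|E(G)|] = 170 − 169/6 = 851/6.
Numerically: ≈ 141.8333.
(This is only a lower bound; the true E[α(G)] may be larger.)

E[α(G)] ≥ 851/6 ≈ 141.8333.


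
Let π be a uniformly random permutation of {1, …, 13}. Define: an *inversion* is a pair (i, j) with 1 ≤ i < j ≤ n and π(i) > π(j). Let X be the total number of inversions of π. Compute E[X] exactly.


Write X = Σ X_I over the C(13, 2) = 78 pairs i < j, with X_I the indicator of one inversion.
There are 78 indicators.
For each fixed pair i < j, the values π(i) and π(j) are two distinct elements of {1, …, 13} in uniformly random order; by symmetry P[π(i) > π(j)] = 1/2.
By linearity: E[X] = 78 · (1/2) = C(13, 2) · (1/2) = 78/2 = 39 ≈ 39.000000.

E[X] = 39 = 39.000000.


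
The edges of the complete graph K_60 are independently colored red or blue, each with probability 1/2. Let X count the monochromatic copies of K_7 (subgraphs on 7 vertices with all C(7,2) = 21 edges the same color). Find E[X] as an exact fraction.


Let X = Σ_S X_S over the C(60, 7) = 386206920 subsets S of size 7, where X_S = 1 if the K_7 on S is monochromatic.
For a fixed S, the K_7 on S has C(7, 2) = 21 edges. P[all 21 edges red] = (1/2)^21, and likewise for blue, so P[monochromatic] = 2·(1/2)^21 = 2^{1 − 21} = 1/1048576.
By linearity: E[X] = C(60, 7) · 2^{1 − 21} = 386206920 · 1/1048576 = 48275865/131072.
Numerically: E[X] ≈ 368.31562.

E[X] = C(60,7)·2^(1−C(7,2)) = 48275865/131072 ≈ 368.31562.


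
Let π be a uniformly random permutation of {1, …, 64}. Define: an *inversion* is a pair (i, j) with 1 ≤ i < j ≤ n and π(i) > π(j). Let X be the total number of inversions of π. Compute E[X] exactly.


Write X = Σ X_I over the C(64, 2) = 2016 pairs i < j, with X_I the indicator of one inversion.
There are 2016 indicators.
For each fixed pair i < j, the values π(i) and π(j) are two distinct elements of {1, …, 64} in uniformly random order; by symmetry P[π(i) > π(j)] = 1/2.
By linearity: E[X] = 2016 · (1/2) = C(64, 2) · (1/2) = 2016/2 = 1008 ≈ 1008.0000.

E[X] = 1008 = 1008.0000.


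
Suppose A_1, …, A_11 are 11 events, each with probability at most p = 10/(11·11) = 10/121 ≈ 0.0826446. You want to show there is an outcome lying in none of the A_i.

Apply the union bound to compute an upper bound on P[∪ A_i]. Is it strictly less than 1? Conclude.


Union bound: P[∪_{i=1}^{11} A_i] ≤ Σ_i P[A_i] ≤ 11·p = 11·(10/121) = 10/11.
Numerically: 10/11 ≈ 0.9090909.
Is 10/11 < 1? YES.
Since P[∪ A_i] ≤ 10/11 < 1, the complement has P[∩ A_i^c] ≥ 1 − 10/11 = 1/11 > 0, so some outcome avoids every A_i.

11·p = 10/11 ≈ 0.9090909; existence CERTIFIED by the union bound.


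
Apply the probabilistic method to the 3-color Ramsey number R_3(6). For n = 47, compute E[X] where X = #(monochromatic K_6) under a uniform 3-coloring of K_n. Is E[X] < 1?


E[X] = C(47, 6) · 3^{1 − 15} = 10737573 · 3^{−14} = 10737573/4782969.
As a reduced fraction: E[X] = 3579191/1594323 ≈ 2.245.
Is E[X] < 1? NO.
Since E[X] ≥ 1, the first-moment bound is inconclusive at n = 47; it does NOT by itself certify R_3(6) > 47.

E[X] = 3579191/1594323 ≈ 2.245; E[X] ≥ 1; first-moment method inconclusive here.


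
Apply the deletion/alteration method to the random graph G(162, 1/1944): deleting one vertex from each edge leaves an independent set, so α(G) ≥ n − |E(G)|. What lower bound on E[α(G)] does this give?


E[|E(G)|] = C(162, 2)·p = 13041 · (1/1944) = 161/24.
E[α(G)] ≥ n − E[|E(G)|] = 162 − 161/24 = 3727/24.
Numerically: ≈ 155.29167.
(This is only a lower bound; the true E[α(G)] may be larger.)

E[α(G)] ≥ 3727/24 ≈ 155.29167.


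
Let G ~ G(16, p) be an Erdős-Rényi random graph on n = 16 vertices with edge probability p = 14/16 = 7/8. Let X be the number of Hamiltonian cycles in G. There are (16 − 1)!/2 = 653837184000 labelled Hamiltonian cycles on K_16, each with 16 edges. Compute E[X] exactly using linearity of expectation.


K_16 has (16 − 1)!/2 = 653837184000 labelled Hamiltonian cycles.
For each such Hamiltonian cycle H, let X_H = 1 if all 16 edges of H are present in G. Then P[X_H = 1] = p^{16} = (7/8)^{16} = 33232930569601/281474976710656.
By linearity of expectation: E[X] = Σ_H E[X_H] = 653837184000 · p^{16} = 653837184000 · 33232930569601/281474976710656 = 21219654042671322112875/274877906944.
Numerically: E[X] ≈ 7.7197e+10.

E[X] = 653837184000 · (7/8)^{16} = 21219654042671322112875/274877906944 ≈ 7.7197e+10.


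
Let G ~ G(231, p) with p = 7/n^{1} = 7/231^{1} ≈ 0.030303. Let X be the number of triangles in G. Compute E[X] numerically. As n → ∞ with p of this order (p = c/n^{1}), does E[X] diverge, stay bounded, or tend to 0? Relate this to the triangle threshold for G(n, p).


Number of potential triangles: C(231, 3) = 2027795.
Each occurs with probability p³ ≈ (0.030303)³ ≈ 2.7826474e-05.
By linearity: E[X] = C(231, 3)·p³ ≈ 2027795 · 2.7826474e-05 ≈ 56.42639.
Here α = 1, so p = 7/n is exactly at the triangle threshold p ~ 1/n. Asymptotically E[X] → c³/6 = 7³/6 = 343/6 ≈ 57.16667, a bounded constant. In this regime the triangle count is asymptotically Poisson(c³/6).

E[X] ≈ 56.42639; in regime p = Θ(1/n^{1}) E[X] stays bounded (at the triangle threshold p ~ 1/n).


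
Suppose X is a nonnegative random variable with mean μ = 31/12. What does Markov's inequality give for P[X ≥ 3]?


μ = E[X] = 31/12, a = 3.
Markov: P[X ≥ 3] ≤ μ/a = (31/12)/3 = 31/36.
Numerically: ≈ 0.8611.
(Since a = 3 > μ = 2.5833, the bound 31/36 is < 1 and informative.)

P[X ≥ 3] ≤ 31/36 ≈ 0.8611.


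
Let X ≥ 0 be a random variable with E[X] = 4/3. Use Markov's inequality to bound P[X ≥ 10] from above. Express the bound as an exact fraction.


μ = E[X] = 4/3, a = 10.
Markov: P[X ≥ 10] ≤ μ/a = (4/3)/10 = 2/15.
Numerically: ≈ 0.1333.
(Since a = 10 > μ = 1.3333, the bound 2/15 is < 1 and informative.)

P[X ≥ 10] ≤ 2/15 ≈ 0.1333.


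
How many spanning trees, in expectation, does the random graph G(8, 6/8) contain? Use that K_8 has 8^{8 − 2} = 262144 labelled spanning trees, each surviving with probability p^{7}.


K_8 has 8^{8 − 2} = 262144 labelled spanning trees.
For each such spanning tree H, let X_H = 1 if all 7 edges of H are present in G. Then P[X_H = 1] = p^{7} = (3/4)^{7} = 2187/16384.
By linearity: E[X] = Σ_H E[X_H] = 262144 · p^{7} = 262144 · 2187/16384 = 34992.
Numerically: E[X] ≈ 3.499e+04.

E[X] = 262144 · (3/4)^{7} = 34992 ≈ 3.499e+04.


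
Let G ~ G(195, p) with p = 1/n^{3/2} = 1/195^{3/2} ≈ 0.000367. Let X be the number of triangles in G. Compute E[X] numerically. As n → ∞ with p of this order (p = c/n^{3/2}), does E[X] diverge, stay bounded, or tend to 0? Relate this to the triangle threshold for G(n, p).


Number of potential triangles: C(195, 3) = 1216865.
Each occurs with probability p³ ≈ (0.000367)³ ≈ 4.95273e-11.
By linearity: E[X] = C(195, 3)·p³ ≈ 1216865 · 4.95273e-11 ≈ 0.000.
Since α = 3/2 > 1, p = c/n^{3/2} = o(1/n) is below the triangle threshold p ~ 1/n. Asymptotically E[X] ~ (c³/6)·n^{3(1−α)} = (1³/6)·n^{-1.5} → 0, so by Markov's inequality G has no triangles w.h.p.

E[X] ≈ 0.000; in regime p = Θ(1/n^{3/2}) E[X] tends to 0 (below the triangle threshold p ~ 1/n).


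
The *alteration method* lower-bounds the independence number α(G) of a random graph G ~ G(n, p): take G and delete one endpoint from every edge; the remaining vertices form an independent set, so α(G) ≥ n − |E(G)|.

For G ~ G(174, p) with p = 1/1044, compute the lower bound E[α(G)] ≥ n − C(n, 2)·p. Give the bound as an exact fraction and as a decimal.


E[|E(G)|] = C(174, 2)·p = 15051 · (1/1044) = 173/12.
E[α(G)] ≥ n − E[|E(G)|] = 174 − 173/12 = 1915/12.
Numerically: ≈ 159.583333.
(This is only a lower bound; the true E[α(G)] may be larger.)

E[α(G)] ≥ 1915/12 ≈ 159.583333.


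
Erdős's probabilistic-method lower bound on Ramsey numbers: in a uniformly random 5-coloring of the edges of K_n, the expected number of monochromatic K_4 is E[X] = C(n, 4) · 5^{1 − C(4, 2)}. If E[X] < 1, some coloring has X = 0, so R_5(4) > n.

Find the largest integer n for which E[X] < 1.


We need C(n, 4) · 5^{1 − 6} < 1, i.e. C(n, 4) < 5^{6 − 1} = 3125.
Check values of n near the boundary:
  n = 12: C(12, 4) = 495; 495 < 3125? YES
  n = 13: C(13, 4) = 715; 715 < 3125? YES
  n = 14: C(14, 4) = 1001; 1001 < 3125? YES
  n = 15: C(15, 4) = 1365; 1365 < 3125? YES
  n = 16: C(16, 4) = 1820; 1820 < 3125? YES
  n = 17: C(17, 4) = 2380; 2380 < 3125? YES
  n = 18: C(18, 4) = 3060; 3060 < 3125? YES
  n = 19: C(19, 4) = 3876; 3876 < 3125? NO
  n = 20: C(20, 4) = 4845; 4845 < 3125? NO
The largest n with C(n, 4) < 3125 is n = 18 (where E[X] = 612/625 ≈ 0.9792). Hence R_5(4) > 18, i.e. R_5(4) ≥ 19.

Largest n = 18; hence R_5(4) > 18.


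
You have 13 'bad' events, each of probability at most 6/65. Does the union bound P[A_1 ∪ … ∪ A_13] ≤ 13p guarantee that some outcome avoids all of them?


Union bound: P[∪_{i=1}^{13} A_i] ≤ Σ_i P[A_i] ≤ 13·p = 13·(6/65) = 6/5.
Numerically: 6/5 ≈ 1.200000.
Is 6/5 < 1? NO.
Since the bound 6/5 is ≥ 1, the union bound is uninformative here; it does NOT by itself certify existence.

13·p = 6/5 ≈ 1.200000; existence NOT certified by the union bound.


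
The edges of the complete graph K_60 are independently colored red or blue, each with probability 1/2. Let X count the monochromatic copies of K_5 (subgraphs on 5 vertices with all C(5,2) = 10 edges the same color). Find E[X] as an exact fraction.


Let X = Σ_S X_S over the C(60, 5) = 5461512 subsets S of size 5, where X_S = 1 if the K_5 on S is monochromatic.
For a fixed S, the K_5 on S has C(5, 2) = 10 edges. P[all 10 edges red] = (1/2)^10, and likewise for blue, so P[monochromatic] = 2·(1/2)^10 = 2^{1 − 10} = 1/512.
Summing: E[X] = C(60, 5) · 2^{1 − 10} = 5461512 · 1/512 = 682689/64.
Numerically: E[X] ≈ 10667.016.

E[X] = C(60,5)·2^(1−C(5,2)) = 682689/64 ≈ 10667.016.


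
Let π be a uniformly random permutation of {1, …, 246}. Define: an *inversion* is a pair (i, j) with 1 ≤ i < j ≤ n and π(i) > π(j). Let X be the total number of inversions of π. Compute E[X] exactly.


Write X = Σ X_I over the C(246, 2) = 30135 pairs i < j, with X_I the indicator of one inversion.
There are 30135 indicators.
For each fixed pair i < j, the values π(i) and π(j) are two distinct elements of {1, …, 246} in uniformly random order; by symmetry P[π(i) > π(j)] = 1/2.
By linearity: E[X] = 30135 · (1/2) = C(246, 2) · (1/2) = 30135/2 = 30135/2 ≈ 15067.500.

E[X] = 30135/2 = 15067.500.


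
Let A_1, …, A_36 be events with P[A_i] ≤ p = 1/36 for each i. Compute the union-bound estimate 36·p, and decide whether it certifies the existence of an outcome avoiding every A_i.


Union bound: P[∪_{i=1}^{36} A_i] ≤ Σ_i P[A_i] ≤ 36·p = 36·(1/36) = 1.
Numerically: 1 ≈ 1.000.
Is 1 < 1? NO.
Since the bound 1 is ≥ 1, the union bound is uninformative here; it does NOT by itself certify existence.

36·p = 1 ≈ 1.000; existence NOT certified by the union bound.


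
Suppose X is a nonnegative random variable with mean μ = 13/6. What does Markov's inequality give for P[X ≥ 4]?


μ = E[X] = 13/6, a = 4.
Markov: P[X ≥ 4] ≤ μ/a = (13/6)/4 = 13/24.
Numerically: ≈ 0.541667.
(Since a = 4 > μ = 2.166667, the bound 13/24 is < 1 and informative.)

P[X ≥ 4] ≤ 13/24 ≈ 0.541667.


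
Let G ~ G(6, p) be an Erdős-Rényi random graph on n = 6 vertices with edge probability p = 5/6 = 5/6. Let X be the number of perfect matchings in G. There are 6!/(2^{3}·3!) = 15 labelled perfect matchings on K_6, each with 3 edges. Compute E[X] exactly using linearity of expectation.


K_6 has 6!/(2^{3}·3!) = 15 labelled perfect matchings.
For each such perfect matching H, let X_H = 1 if all 3 edges of H are present in G. Then P[X_H = 1] = p^{3} = (5/6)^{3} = 125/216.
By linearity of expectation: E[X] = Σ_H E[X_H] = 15 · p^{3} = 15 · 125/216 = 625/72.
Numerically: E[X] ≈ 8.68056.

E[X] = 15 · (5/6)^{3} = 625/72 ≈ 8.68056.
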